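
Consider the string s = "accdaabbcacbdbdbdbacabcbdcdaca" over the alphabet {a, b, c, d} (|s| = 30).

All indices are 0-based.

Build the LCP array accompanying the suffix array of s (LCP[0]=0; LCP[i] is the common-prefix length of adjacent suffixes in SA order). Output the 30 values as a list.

rank→(start, suffix):
  0 → (29, 'a')
  1 → (4, 'aabbcacbdbdbdbacabcbdcdaca')
  2 → (5, 'abbcacbdbdbdbacabcbdcdaca')
  3 → (20, 'abcbdcdaca')
  4 → (27, 'aca')
  5 → (18, 'acabcbdcdaca')
  6 → (9, 'acbdbdbdbacabcbdcdaca')
  7 → (0, 'accdaabbcacbdbdbdbacabcbdcdaca')
  8 → (17, 'bacabcbdcdaca')
  9 → (6, 'bbcacbdbdbdbacabcbdcdaca')
  10 → (7, 'bcacbdbdbdbacabcbdcdaca')
  11 → (21, 'bcbdcdaca')
  12 → (15, 'bdbacabcbdcdaca')
  13 → (13, 'bdbdbacabcbdcdaca')
  14 → (11, 'bdbdbdbacabcbdcdaca')
  15 → (23, 'bdcdaca')
  16 → (28, 'ca')
  17 → (19, 'cabcbdcdaca')
  18 → (8, 'cacbdbdbdbacabcbdcdaca')
  19 → (10, 'cbdbdbdbacabcbdcdaca')
  20 → (22, 'cbdcdaca')
  21 → (1, 'ccdaabbcacbdbdbdbacabcbdcdaca')
  22 → (2, 'cdaabbcacbdbdbdbacabcbdcdaca')
  23 → (25, 'cdaca')
  24 → (3, 'daabbcacbdbdbdbacabcbdcdaca')
  25 → (26, 'daca')
  26 → (16, 'dbacabcbdcdaca')
  27 → (14, 'dbdbacabcbdcdaca')
  28 → (12, 'dbdbdbacabcbdcdaca')
  29 → (24, 'dcdaca')

SA = [29, 4, 5, 20, 27, 18, 9, 0, 17, 6, 7, 21, 15, 13, 11, 23, 28, 19, 8, 10, 22, 1, 2, 25, 3, 26, 16, 14, 12, 24]
[i] adj suffixes → lcp
  [1] 29/4 → 1 ('a')
  [2] 4/5 → 1 ('a')
  [3] 5/20 → 2 ('ab')
  [4] 20/27 → 1 ('a')
  [5] 27/18 → 3 ('aca')
  [6] 18/9 → 2 ('ac')
  [7] 9/0 → 2 ('ac')
  [8] 0/17 → 0 ('')
  [9] 17/6 → 1 ('b')
  [10] 6/7 → 1 ('b')
  [11] 7/21 → 2 ('bc')
  [12] 21/15 → 1 ('b')
  [13] 15/13 → 3 ('bdb')
  [14] 13/11 → 5 ('bdbdb')
  [15] 11/23 → 2 ('bd')
  [16] 23/28 → 0 ('')
  [17] 28/19 → 2 ('ca')
  [18] 19/8 → 2 ('ca')
  [19] 8/10 → 1 ('c')
  [20] 10/22 → 3 ('cbd')
  [21] 22/1 → 1 ('c')
  [22] 1/2 → 1 ('c')
  [23] 2/25 → 3 ('cda')
  [24] 25/3 → 0 ('')
  [25] 3/26 → 2 ('da')
  [26] 26/16 → 1 ('d')
  [27] 16/14 → 2 ('db')
  [28] 14/12 → 4 ('dbdb')
  [29] 12/24 → 1 ('d')

[0, 1, 1, 2, 1, 3, 2, 2, 0, 1, 1, 2, 1, 3, 5, 2, 0, 2, 2, 1, 3, 1, 1, 3, 0, 2, 1, 2, 4, 1]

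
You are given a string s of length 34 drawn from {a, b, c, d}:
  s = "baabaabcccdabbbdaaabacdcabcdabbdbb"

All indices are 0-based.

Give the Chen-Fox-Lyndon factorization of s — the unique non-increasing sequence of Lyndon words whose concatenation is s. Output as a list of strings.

["b", "aabaabcccdabbbd", "aaabacdcabcdabbdbb"]

emit factor 1: 'b' (i=0, period=1)
emit factor 2: 'aabaabcccdabbbd' (i=1, period=15)
emit factor 3: 'aaabacdcabcdabbdbb' (i=16, period=18)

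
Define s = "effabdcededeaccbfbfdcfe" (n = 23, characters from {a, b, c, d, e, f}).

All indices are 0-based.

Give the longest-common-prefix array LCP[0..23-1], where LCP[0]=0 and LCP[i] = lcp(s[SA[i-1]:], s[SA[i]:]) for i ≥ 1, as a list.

[0, 1, 0, 1, 2, 0, 1, 1, 1, 0, 2, 1, 2, 0, 1, 1, 3, 1, 0, 1, 1, 1, 1]

rank→(start, suffix):
  0 → (3, 'abdcededeaccbfbfdcfe')
  1 → (12, 'accbfbfdcfe')
  2 → (4, 'bdcededeaccbfbfdcfe')
  3 → (15, 'bfbfdcfe')
  4 → (17, 'bfdcfe')
  5 → (14, 'cbfbfdcfe')
  6 → (13, 'ccbfbfdcfe')
  7 → (6, 'cededeaccbfbfdcfe')
  8 → (20, 'cfe')
  9 → (5, 'dcededeaccbfbfdcfe')
  10 → (19, 'dcfe')
  11 → (10, 'deaccbfbfdcfe')
  12 → (8, 'dedeaccbfbfdcfe')
  13 → (22, 'e')
  14 → (11, 'eaccbfbfdcfe')
  15 → (9, 'edeaccbfbfdcfe')
  16 → (7, 'ededeaccbfbfdcfe')
  17 → (0, 'effabdcededeaccbfbfdcfe')
  18 → (2, 'fabdcededeaccbfbfdcfe')
  19 → (16, 'fbfdcfe')
  20 → (18, 'fdcfe')
  21 → (21, 'fe')
  22 → (1, 'ffabdcededeaccbfbfdcfe')

SA = [3, 12, 4, 15, 17, 14, 13, 6, 20, 5, 19, 10, 8, 22, 11, 9, 7, 0, 2, 16, 18, 21, 1]
i: (SA[i-1],SA[i]) lcp shared
  1: (3,12) 1 'a'
  2: (12,4) 0 ''
  3: (4,15) 1 'b'
  4: (15,17) 2 'bf'
  5: (17,14) 0 ''
  6: (14,13) 1 'c'
  7: (13,6) 1 'c'
  8: (6,20) 1 'c'
  9: (20,5) 0 ''
  10: (5,19) 2 'dc'
  11: (19,10) 1 'd'
  12: (10,8) 2 'de'
  13: (8,22) 0 ''
  14: (22,11) 1 'e'
  15: (11,9) 1 'e'
  16: (9,7) 3 'ede'
  17: (7,0) 1 'e'
  18: (0,2) 0 ''
  19: (2,16) 1 'f'
  20: (16,18) 1 'f'
  21: (18,21) 1 'f'
  22: (21,1) 1 'f'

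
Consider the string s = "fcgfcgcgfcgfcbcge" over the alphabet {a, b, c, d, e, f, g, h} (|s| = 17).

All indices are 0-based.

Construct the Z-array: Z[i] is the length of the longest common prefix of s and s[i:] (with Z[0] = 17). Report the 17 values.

Z[0]=17
i=1: fresh scan; Z[1]=0
i=2: fresh scan; Z[2]=0
i=3: fresh scan; Z[3]=3 scan→box=[3,6)
i=4: min(r-i=2, Z[1]=0)=0; Z[4]=0
i=5: min(r-i=1, Z[2]=0)=0; Z[5]=0
i=6: fresh scan; Z[6]=0
i=7: fresh scan; Z[7]=0
i=8: fresh scan; Z[8]=5 scan→box=[8,13)
i=9: min(r-i=4, Z[1]=0)=0; Z[9]=0
i=10: min(r-i=3, Z[2]=0)=0; Z[10]=0
i=11: min(r-i=2, Z[3]=3)=2; Z[11]=2
i=12: min(r-i=1, Z[4]=0)=0; Z[12]=0
i=13: fresh scan; Z[13]=0
i=14: fresh scan; Z[14]=0
i=15: fresh scan; Z[15]=0
i=16: fresh scan; Z[16]=0

[17, 0, 0, 3, 0, 0, 0, 0, 5, 0, 0, 2, 0, 0, 0, 0, 0]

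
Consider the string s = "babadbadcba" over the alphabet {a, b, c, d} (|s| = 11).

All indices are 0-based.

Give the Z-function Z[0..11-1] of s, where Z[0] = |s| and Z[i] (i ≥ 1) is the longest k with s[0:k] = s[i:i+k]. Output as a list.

Z[0]=11
i=1: outside box; Z[1]=0
i=2: outside box; Z[2]=2 scan→box=[2,4)
i=3: min(r-i=1, Z[1]=0)=0; Z[3]=0
i=4: outside box; Z[4]=0
i=5: outside box; Z[5]=2 scan→box=[5,7)
i=6: min(r-i=1, Z[1]=0)=0; Z[6]=0
i=7: outside box; Z[7]=0
i=8: outside box; Z[8]=0
i=9: outside box; Z[9]=2 scan→box=[9,11)
i=10: min(r-i=1, Z[1]=0)=0; Z[10]=0

[11, 0, 2, 0, 0, 2, 0, 0, 0, 2, 0]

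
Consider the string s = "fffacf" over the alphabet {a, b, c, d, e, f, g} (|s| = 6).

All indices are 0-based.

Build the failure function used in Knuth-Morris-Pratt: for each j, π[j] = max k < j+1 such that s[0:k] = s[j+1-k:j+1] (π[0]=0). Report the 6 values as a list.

π[0] = 0
j=1 s[j]='f': π[1]=1 (border 'f')
j=2 s[j]='f': π[2]=2 (border 'ff')
j=3 s[j]='a': k: 2→1→0; π[3]=0 (border '')
j=4 s[j]='c': π[4]=0 (border '')
j=5 s[j]='f': π[5]=1 (border 'f')

[0, 1, 2, 0, 0, 1]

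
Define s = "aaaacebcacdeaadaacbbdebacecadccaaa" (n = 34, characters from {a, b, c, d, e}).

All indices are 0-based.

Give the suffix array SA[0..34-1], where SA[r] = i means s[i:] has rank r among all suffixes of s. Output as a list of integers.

rank→(start, suffix):
  0 → (33, 'a')
  1 → (32, 'aa')
  2 → (31, 'aaa')
  3 → (0, 'aaaacebcacdeaadaacbbdebacecadccaaa')
  4 → (1, 'aaacebcacdeaadaacbbdebacecadccaaa')
  5 → (15, 'aacbbdebacecadccaaa')
  6 → (2, 'aacebcacdeaadaacbbdebacecadccaaa')
  7 → (12, 'aadaacbbdebacecadccaaa')
  8 → (16, 'acbbdebacecadccaaa')
  9 → (8, 'acdeaadaacbbdebacecadccaaa')
  10 → (3, 'acebcacdeaadaacbbdebacecadccaaa')
  11 → (23, 'acecadccaaa')
  12 → (13, 'adaacbbdebacecadccaaa')
  13 → (27, 'adccaaa')
  14 → (22, 'bacecadccaaa')
  15 → (18, 'bbdebacecadccaaa')
  16 → (6, 'bcacdeaadaacbbdebacecadccaaa')
  17 → (19, 'bdebacecadccaaa')
  18 → (30, 'caaa')
  19 → (7, 'cacdeaadaacbbdebacecadccaaa')
  20 → (26, 'cadccaaa')
  21 → (17, 'cbbdebacecadccaaa')
  22 → (29, 'ccaaa')
  23 → (9, 'cdeaadaacbbdebacecadccaaa')
  24 → (4, 'cebcacdeaadaacbbdebacecadccaaa')
  25 → (24, 'cecadccaaa')
  26 → (14, 'daacbbdebacecadccaaa')
  27 → (28, 'dccaaa')
  28 → (10, 'deaadaacbbdebacecadccaaa')
  29 → (20, 'debacecadccaaa')
  30 → (11, 'eaadaacbbdebacecadccaaa')
  31 → (21, 'ebacecadccaaa')
  32 → (5, 'ebcacdeaadaacbbdebacecadccaaa')
  33 → (25, 'ecadccaaa')

[33, 32, 31, 0, 1, 15, 2, 12, 16, 8, 3, 23, 13, 27, 22, 18, 6, 19, 30, 7, 26, 17, 29, 9, 4, 24, 14, 28, 10, 20, 11, 21, 5, 25]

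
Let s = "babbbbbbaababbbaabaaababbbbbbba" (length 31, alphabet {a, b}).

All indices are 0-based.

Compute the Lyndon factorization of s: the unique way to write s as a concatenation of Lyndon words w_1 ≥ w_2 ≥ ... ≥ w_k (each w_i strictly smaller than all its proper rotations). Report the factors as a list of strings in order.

emit factor 1: 'b' (i=0, period=1)
emit factor 2: 'abbbbbb' (i=1, period=7)
emit factor 3: 'aababbb' (i=8, period=7)
emit factor 4: 'aab' (i=15, period=3)
emit factor 5: 'aaababbbbbbb' (i=18, period=12)
emit factor 6: 'a' (i=30, period=1)

["b", "abbbbbb", "aababbb", "aab", "aaababbbbbbb", "a"]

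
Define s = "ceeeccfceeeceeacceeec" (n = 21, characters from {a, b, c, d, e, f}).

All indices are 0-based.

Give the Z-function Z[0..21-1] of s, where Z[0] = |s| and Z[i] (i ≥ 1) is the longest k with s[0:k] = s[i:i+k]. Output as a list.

[21, 0, 0, 0, 1, 1, 0, 5, 0, 0, 0, 3, 0, 0, 0, 1, 5, 0, 0, 0, 1]

Z[0]=21
i=1: outside box; Z[1]=0
i=2: outside box; Z[2]=0
i=3: outside box; Z[3]=0
i=4: outside box; Z[4]=1 scan→box=[4,5)
i=5: outside box; Z[5]=1 scan→box=[5,6)
i=6: outside box; Z[6]=0
i=7: outside box; Z[7]=5 scan→box=[7,12)
i=8: min(r-i=4, Z[1]=0)=0; Z[8]=0
i=9: min(r-i=3, Z[2]=0)=0; Z[9]=0
i=10: min(r-i=2, Z[3]=0)=0; Z[10]=0
i=11: min(r-i=1, Z[4]=1)=1; Z[11]=3 scan→box=[11,14)
i=12: min(r-i=2, Z[1]=0)=0; Z[12]=0
i=13: min(r-i=1, Z[2]=0)=0; Z[13]=0
i=14: outside box; Z[14]=0
i=15: outside box; Z[15]=1 scan→box=[15,16)
i=16: outside box; Z[16]=5 scan→box=[16,21)
i=17: min(r-i=4, Z[1]=0)=0; Z[17]=0
i=18: min(r-i=3, Z[2]=0)=0; Z[18]=0
i=19: min(r-i=2, Z[3]=0)=0; Z[19]=0
i=20: min(r-i=1, Z[4]=1)=1; Z[20]=1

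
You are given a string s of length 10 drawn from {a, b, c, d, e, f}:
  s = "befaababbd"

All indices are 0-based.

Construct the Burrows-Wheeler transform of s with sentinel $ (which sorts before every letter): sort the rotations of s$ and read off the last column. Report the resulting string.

dfabaab$bbe

rank  rotation     last
    0  $befaababbd  d
    1  aababbd$bef  f
    2  ababbd$befa  a
    3  abbd$befaab  b
    4  babbd$befaa  a
    5  bbd$befaaba  a
    6  bd$befaabab  b
    7  befaababbd$  $
    8  d$befaababb  b
    9  efaababbd$b  b
   10  faababbd$be  e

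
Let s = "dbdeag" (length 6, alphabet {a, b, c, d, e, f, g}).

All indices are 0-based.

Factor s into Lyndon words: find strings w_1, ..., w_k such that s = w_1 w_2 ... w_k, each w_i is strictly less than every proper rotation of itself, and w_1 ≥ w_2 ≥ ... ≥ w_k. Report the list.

emit factor 1: 'd' (i=0, period=1)
emit factor 2: 'bde' (i=1, period=3)
emit factor 3: 'ag' (i=4, period=2)

["d", "bde", "ag"]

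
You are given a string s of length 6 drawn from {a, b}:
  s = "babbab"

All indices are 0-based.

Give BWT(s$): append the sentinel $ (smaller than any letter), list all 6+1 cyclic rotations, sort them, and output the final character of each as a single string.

rank  rotation last
    0  $babbab  b
    1  ab$babb  b
    2  abbab$b  b
    3  b$babba  a
    4  bab$bab  b
    5  babbab$  $
    6  bbab$ba  a

bbbab$a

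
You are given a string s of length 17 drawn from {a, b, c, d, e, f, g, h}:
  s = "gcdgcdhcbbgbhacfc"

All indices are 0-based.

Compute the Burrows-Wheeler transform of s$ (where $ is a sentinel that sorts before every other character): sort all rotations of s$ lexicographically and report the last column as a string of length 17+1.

chcbgfhggacccb$dbd

rank  rotation            last
    0  $gcdgcdhcbbgbhacfc  c
    1  acfc$gcdgcdhcbbgbh  h
    2  bbgbhacfc$gcdgcdhc  c
    3  bgbhacfc$gcdgcdhcb  b
    4  bhacfc$gcdgcdhcbbg  g
    5  c$gcdgcdhcbbgbhacf  f
    6  cbbgbhacfc$gcdgcdh  h
    7  cdgcdhcbbgbhacfc$g  g
    8  cdhcbbgbhacfc$gcdg  g
    9  cfc$gcdgcdhcbbgbha  a
   10  dgcdhcbbgbhacfc$gc  c
   11  dhcbbgbhacfc$gcdgc  c
   12  fc$gcdgcdhcbbgbhac  c
   13  gbhacfc$gcdgcdhcbb  b
   14  gcdgcdhcbbgbhacfc$  $
   15  gcdhcbbgbhacfc$gcd  d
   16  hacfc$gcdgcdhcbbgb  b
   17  hcbbgbhacfc$gcdgcd  d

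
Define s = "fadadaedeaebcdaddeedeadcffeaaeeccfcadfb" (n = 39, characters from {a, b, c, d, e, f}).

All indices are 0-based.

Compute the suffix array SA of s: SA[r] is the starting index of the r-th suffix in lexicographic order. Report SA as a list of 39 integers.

rank→(start, suffix):
  0 → (27, 'aaeeccfcadfb')
  1 → (1, 'adadaedeaebcdaddeedeadcffeaaeeccfcadfb')
  2 → (3, 'adaedeaebcdaddeedeadcffeaaeeccfcadfb')
  3 → (21, 'adcffeaaeeccfcadfb')
  4 → (14, 'addeedeadcffeaaeeccfcadfb')
  5 → (35, 'adfb')
  6 → (9, 'aebcdaddeedeadcffeaaeeccfcadfb')
  7 → (5, 'aedeaebcdaddeedeadcffeaaeeccfcadfb')
  8 → (28, 'aeeccfcadfb')
  9 → (38, 'b')
  10 → (11, 'bcdaddeedeadcffeaaeeccfcadfb')
  11 → (34, 'cadfb')
  12 → (31, 'ccfcadfb')
  13 → (12, 'cdaddeedeadcffeaaeeccfcadfb')
  14 → (32, 'cfcadfb')
  15 → (23, 'cffeaaeeccfcadfb')
  16 → (2, 'dadaedeaebcdaddeedeadcffeaaeeccfcadfb')
  17 → (13, 'daddeedeadcffeaaeeccfcadfb')
  18 → (4, 'daedeaebcdaddeedeadcffeaaeeccfcadfb')
  19 → (22, 'dcffeaaeeccfcadfb')
  20 → (15, 'ddeedeadcffeaaeeccfcadfb')
  21 → (19, 'deadcffeaaeeccfcadfb')
  22 → (7, 'deaebcdaddeedeadcffeaaeeccfcadfb')
  23 → (16, 'deedeadcffeaaeeccfcadfb')
  24 → (36, 'dfb')
  25 → (26, 'eaaeeccfcadfb')
  26 → (20, 'eadcffeaaeeccfcadfb')
  27 → (8, 'eaebcdaddeedeadcffeaaeeccfcadfb')
  28 → (10, 'ebcdaddeedeadcffeaaeeccfcadfb')
  29 → (30, 'eccfcadfb')
  30 → (18, 'edeadcffeaaeeccfcadfb')
  31 → (6, 'edeaebcdaddeedeadcffeaaeeccfcadfb')
  32 → (29, 'eeccfcadfb')
  33 → (17, 'eedeadcffeaaeeccfcadfb')
  34 → (0, 'fadadaedeaebcdaddeedeadcffeaaeeccfcadfb')
  35 → (37, 'fb')
  36 → (33, 'fcadfb')
  37 → (25, 'feaaeeccfcadfb')
  38 → (24, 'ffeaaeeccfcadfb')

[27, 1, 3, 21, 14, 35, 9, 5, 28, 38, 11, 34, 31, 12, 32, 23, 2, 13, 4, 22, 15, 19, 7, 16, 36, 26, 20, 8, 10, 30, 18, 6, 29, 17, 0, 37, 33, 25, 24]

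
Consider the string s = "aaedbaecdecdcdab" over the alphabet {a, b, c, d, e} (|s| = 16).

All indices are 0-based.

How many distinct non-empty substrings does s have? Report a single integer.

rank→(start, suffix):
  0 → (0, 'aaedbaecdecdcdab')
  1 → (14, 'ab')
  2 → (5, 'aecdecdcdab')
  3 → (1, 'aedbaecdecdcdab')
  4 → (15, 'b')
  5 → (4, 'baecdecdcdab')
  6 → (12, 'cdab')
  7 → (10, 'cdcdab')
  8 → (7, 'cdecdcdab')
  9 → (13, 'dab')
  10 → (3, 'dbaecdecdcdab')
  11 → (11, 'dcdab')
  12 → (8, 'decdcdab')
  13 → (9, 'ecdcdab')
  14 → (6, 'ecdecdcdab')
  15 → (2, 'edbaecdecdcdab')

SA = [0, 14, 5, 1, 15, 4, 12, 10, 7, 13, 3, 11, 8, 9, 6, 2]
[i] adj suffixes → lcp
  [1] 0/14 → 1 ('a')
  [2] 14/5 → 1 ('a')
  [3] 5/1 → 2 ('ae')
  [4] 1/15 → 0 ('')
  [5] 15/4 → 1 ('b')
  [6] 4/12 → 0 ('')
  [7] 12/10 → 2 ('cd')
  [8] 10/7 → 2 ('cd')
  [9] 7/13 → 0 ('')
  [10] 13/3 → 1 ('d')
  [11] 3/11 → 1 ('d')
  [12] 11/8 → 1 ('d')
  [13] 8/9 → 0 ('')
  [14] 9/6 → 3 ('ecd')
  [15] 6/2 → 1 ('e')

n(n+1)/2 = 16·17/2 = 136
Σ LCP = 0 + 1 + 1 + 2 + 0 + 1 + 0 + 2 + 2 + 0 + 1 + 1 + 1 + 0 + 3 + 1 = 16
distinct = 136 − 16 = 120

120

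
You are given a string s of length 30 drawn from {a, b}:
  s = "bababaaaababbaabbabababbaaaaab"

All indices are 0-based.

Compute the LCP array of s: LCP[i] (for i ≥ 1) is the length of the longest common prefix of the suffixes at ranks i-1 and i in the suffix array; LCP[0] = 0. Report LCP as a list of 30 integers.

rank | idx | suffix
   0 |  24 | aaaaab
   1 |  25 | aaaab
   2 |   5 | aaaababbaabbabababbaaaaab
   3 |  26 | aaab
   4 |   6 | aaababbaabbabababbaaaaab
   5 |  27 | aab
   6 |   7 | aababbaabbabababbaaaaab
   7 |  13 | aabbabababbaaaaab
   8 |  28 | ab
   9 |   3 | abaaaababbaabbabababbaaaaab
  10 |   1 | ababaaaababbaabbabababbaaaaab
  11 |  17 | abababbaaaaab
  12 |  19 | ababbaaaaab
  13 |   8 | ababbaabbabababbaaaaab
  14 |  21 | abbaaaaab
  15 |  10 | abbaabbabababbaaaaab
  16 |  14 | abbabababbaaaaab
  17 |  29 | b
  18 |  23 | baaaaab
  19 |   4 | baaaababbaabbabababbaaaaab
  20 |  12 | baabbabababbaaaaab
  21 |   2 | babaaaababbaabbabababbaaaaab
  22 |   0 | bababaaaababbaabbabababbaaaaab
  23 |  16 | babababbaaaaab
  24 |  18 | bababbaaaaab
  25 |  20 | babbaaaaab
  26 |   9 | babbaabbabababbaaaaab
  27 |  22 | bbaaaaab
  28 |  11 | bbaabbabababbaaaaab
  29 |  15 | bbabababbaaaaab

SA = [24, 25, 5, 26, 6, 27, 7, 13, 28, 3, 1, 17, 19, 8, 21, 10, 14, 29, 23, 4, 12, 2, 0, 16, 18, 20, 9, 22, 11, 15]
rank  pair      lcp
   1  s[24:],s[25:]  4  'aaaa'
   2  s[25:],s[5:]  5  'aaaab'
   3  s[5:],s[26:]  3  'aaa'
   4  s[26:],s[6:]  4  'aaab'
   5  s[6:],s[27:]  2  'aa'
   6  s[27:],s[7:]  3  'aab'
   7  s[7:],s[13:]  3  'aab'
   8  s[13:],s[28:]  1  'a'
   9  s[28:],s[3:]  2  'ab'
  10  s[3:],s[1:]  3  'aba'
  11  s[1:],s[17:]  5  'ababa'
  12  s[17:],s[19:]  4  'abab'
  13  s[19:],s[8:]  7  'ababbaa'
  14  s[8:],s[21:]  2  'ab'
  15  s[21:],s[10:]  5  'abbaa'
  16  s[10:],s[14:]  4  'abba'
  17  s[14:],s[29:]  0  ''
  18  s[29:],s[23:]  1  'b'
  19  s[23:],s[4:]  5  'baaaa'
  20  s[4:],s[12:]  3  'baa'
  21  s[12:],s[2:]  2  'ba'
  22  s[2:],s[0:]  4  'baba'
  23  s[0:],s[16:]  6  'bababa'
  24  s[16:],s[18:]  5  'babab'
  25  s[18:],s[20:]  3  'bab'
  26  s[20:],s[9:]  6  'babbaa'
  27  s[9:],s[22:]  1  'b'
  28  s[22:],s[11:]  4  'bbaa'
  29  s[11:],s[15:]  3  'bba'

[0, 4, 5, 3, 4, 2, 3, 3, 1, 2, 3, 5, 4, 7, 2, 5, 4, 0, 1, 5, 3, 2, 4, 6, 5, 3, 6, 1, 4, 3]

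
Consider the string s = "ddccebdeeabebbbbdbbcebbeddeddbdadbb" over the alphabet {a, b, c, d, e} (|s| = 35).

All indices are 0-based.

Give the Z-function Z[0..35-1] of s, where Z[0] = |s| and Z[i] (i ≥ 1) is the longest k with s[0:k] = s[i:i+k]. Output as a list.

Z[0]=35
i=1: fresh scan; Z[1]=1 scan→box=[1,2)
i=2: fresh scan; Z[2]=0
i=3: fresh scan; Z[3]=0
i=4: fresh scan; Z[4]=0
i=5: fresh scan; Z[5]=0
i=6: fresh scan; Z[6]=1 scan→box=[6,7)
i=7: fresh scan; Z[7]=0
i=8: fresh scan; Z[8]=0
i=9: fresh scan; Z[9]=0
i=10: fresh scan; Z[10]=0
i=11: fresh scan; Z[11]=0
i=12: fresh scan; Z[12]=0
i=13: fresh scan; Z[13]=0
i=14: fresh scan; Z[14]=0
i=15: fresh scan; Z[15]=0
i=16: fresh scan; Z[16]=1 scan→box=[16,17)
i=17: fresh scan; Z[17]=0
i=18: fresh scan; Z[18]=0
i=19: fresh scan; Z[19]=0
i=20: fresh scan; Z[20]=0
i=21: fresh scan; Z[21]=0
i=22: fresh scan; Z[22]=0
i=23: fresh scan; Z[23]=0
i=24: fresh scan; Z[24]=2 scan→box=[24,26)
i=25: min(r-i=1, Z[1]=1)=1; Z[25]=1
i=26: fresh scan; Z[26]=0
i=27: fresh scan; Z[27]=2 scan→box=[27,29)
i=28: min(r-i=1, Z[1]=1)=1; Z[28]=1
i=29: fresh scan; Z[29]=0
i=30: fresh scan; Z[30]=1 scan→box=[30,31)
i=31: fresh scan; Z[31]=0
i=32: fresh scan; Z[32]=1 scan→box=[32,33)
i=33: fresh scan; Z[33]=0
i=34: fresh scan; Z[34]=0

[35, 1, 0, 0, 0, 0, 1, 0, 0, 0, 0, 0, 0, 0, 0, 0, 1, 0, 0, 0, 0, 0, 0, 0, 2, 1, 0, 2, 1, 0, 1, 0, 1, 0, 0]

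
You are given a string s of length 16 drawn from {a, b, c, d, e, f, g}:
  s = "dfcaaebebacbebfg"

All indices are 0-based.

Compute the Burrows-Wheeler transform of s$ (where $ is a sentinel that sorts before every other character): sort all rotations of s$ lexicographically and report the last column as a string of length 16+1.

gcbaeecefa$babdbf

rank  rotation           last
    0  $dfcaaebebacbebfg  g
    1  aaebebacbebfg$dfc  c
    2  acbebfg$dfcaaebeb  b
    3  aebebacbebfg$dfca  a
    4  bacbebfg$dfcaaebe  e
    5  bebacbebfg$dfcaae  e
    6  bebfg$dfcaaebebac  c
    7  bfg$dfcaaebebacbe  e
    8  caaebebacbebfg$df  f
    9  cbebfg$dfcaaebeba  a
   10  dfcaaebebacbebfg$  $
   11  ebacbebfg$dfcaaeb  b
   12  ebebacbebfg$dfcaa  a
   13  ebfg$dfcaaebebacb  b
   14  fcaaebebacbebfg$d  d
   15  fg$dfcaaebebacbeb  b
   16  g$dfcaaebebacbebf  f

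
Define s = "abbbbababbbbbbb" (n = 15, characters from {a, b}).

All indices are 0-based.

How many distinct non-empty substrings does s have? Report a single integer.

rank→(start, suffix):
  0 → (5, 'ababbbbbbb')
  1 → (0, 'abbbbababbbbbbb')
  2 → (7, 'abbbbbbb')
  3 → (14, 'b')
  4 → (4, 'bababbbbbbb')
  5 → (6, 'babbbbbbb')
  6 → (13, 'bb')
  7 → (3, 'bbababbbbbbb')
  8 → (12, 'bbb')
  9 → (2, 'bbbababbbbbbb')
  10 → (11, 'bbbb')
  11 → (1, 'bbbbababbbbbbb')
  12 → (10, 'bbbbb')
  13 → (9, 'bbbbbb')
  14 → (8, 'bbbbbbb')

SA = [5, 0, 7, 14, 4, 6, 13, 3, 12, 2, 11, 1, 10, 9, 8]
rank  pair      lcp
   1  s[5:],s[0:]  2  'ab'
   2  s[0:],s[7:]  5  'abbbb'
   3  s[7:],s[14:]  0  ''
   4  s[14:],s[4:]  1  'b'
   5  s[4:],s[6:]  3  'bab'
   6  s[6:],s[13:]  1  'b'
   7  s[13:],s[3:]  2  'bb'
   8  s[3:],s[12:]  2  'bb'
   9  s[12:],s[2:]  3  'bbb'
  10  s[2:],s[11:]  3  'bbb'
  11  s[11:],s[1:]  4  'bbbb'
  12  s[1:],s[10:]  4  'bbbb'
  13  s[10:],s[9:]  5  'bbbbb'
  14  s[9:],s[8:]  6  'bbbbbb'

n(n+1)/2 = 15·16/2 = 120
Σ LCP = 0 + 2 + 5 + 0 + 1 + 3 + 1 + 2 + 2 + 3 + 3 + 4 + 4 + 5 + 6 = 41
distinct = 120 − 41 = 79

79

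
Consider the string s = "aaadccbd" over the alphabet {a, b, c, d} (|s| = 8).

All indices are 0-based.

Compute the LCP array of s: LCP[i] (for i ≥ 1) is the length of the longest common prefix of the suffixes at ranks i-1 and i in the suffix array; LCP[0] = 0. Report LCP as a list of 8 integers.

[0, 2, 1, 0, 0, 1, 0, 1]

rank→(start, suffix):
  0 → (0, 'aaadccbd')
  1 → (1, 'aadccbd')
  2 → (2, 'adccbd')
  3 → (6, 'bd')
  4 → (5, 'cbd')
  5 → (4, 'ccbd')
  6 → (7, 'd')
  7 → (3, 'dccbd')

SA = [0, 1, 2, 6, 5, 4, 7, 3]
i: (SA[i-1],SA[i]) lcp shared
  1: (0,1) 2 'aa'
  2: (1,2) 1 'a'
  3: (2,6) 0 ''
  4: (6,5) 0 ''
  5: (5,4) 1 'c'
  6: (4,7) 0 ''
  7: (7,3) 1 'd'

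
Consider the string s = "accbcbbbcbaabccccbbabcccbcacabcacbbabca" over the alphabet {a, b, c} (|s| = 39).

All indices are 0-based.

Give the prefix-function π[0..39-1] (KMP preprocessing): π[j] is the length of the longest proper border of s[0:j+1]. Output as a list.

π[0] = 0
j=1 s[j]='c': π[1]=0 (border '')
j=2 s[j]='c': π[2]=0 (border '')
j=3 s[j]='b': π[3]=0 (border '')
j=4 s[j]='c': π[4]=0 (border '')
j=5 s[j]='b': π[5]=0 (border '')
j=6 s[j]='b': π[6]=0 (border '')
j=7 s[j]='b': π[7]=0 (border '')
j=8 s[j]='c': π[8]=0 (border '')
j=9 s[j]='b': π[9]=0 (border '')
j=10 s[j]='a': π[10]=1 (border 'a')
j=11 s[j]='a': k: 1→0; π[11]=1 (border 'a')
j=12 s[j]='b': k: 1→0; π[12]=0 (border '')
j=13 s[j]='c': π[13]=0 (border '')
j=14 s[j]='c': π[14]=0 (border '')
j=15 s[j]='c': π[15]=0 (border '')
j=16 s[j]='c': π[16]=0 (border '')
j=17 s[j]='b': π[17]=0 (border '')
j=18 s[j]='b': π[18]=0 (border '')
j=19 s[j]='a': π[19]=1 (border 'a')
j=20 s[j]='b': k: 1→0; π[20]=0 (border '')
j=21 s[j]='c': π[21]=0 (border '')
j=22 s[j]='c': π[22]=0 (border '')
j=23 s[j]='c': π[23]=0 (border '')
j=24 s[j]='b': π[24]=0 (border '')
j=25 s[j]='c': π[25]=0 (border '')
j=26 s[j]='a': π[26]=1 (border 'a')
j=27 s[j]='c': π[27]=2 (border 'ac')
j=28 s[j]='a': k: 2→0; π[28]=1 (border 'a')
j=29 s[j]='b': k: 1→0; π[29]=0 (border '')
j=30 s[j]='c': π[30]=0 (border '')
j=31 s[j]='a': π[31]=1 (border 'a')
j=32 s[j]='c': π[32]=2 (border 'ac')
j=33 s[j]='b': k: 2→0; π[33]=0 (border '')
j=34 s[j]='b': π[34]=0 (border '')
j=35 s[j]='a': π[35]=1 (border 'a')
j=36 s[j]='b': k: 1→0; π[36]=0 (border '')
j=37 s[j]='c': π[37]=0 (border '')
j=38 s[j]='a': π[38]=1 (border 'a')

[0, 0, 0, 0, 0, 0, 0, 0, 0, 0, 1, 1, 0, 0, 0, 0, 0, 0, 0, 1, 0, 0, 0, 0, 0, 0, 1, 2, 1, 0, 0, 1, 2, 0, 0, 1, 0, 0, 1]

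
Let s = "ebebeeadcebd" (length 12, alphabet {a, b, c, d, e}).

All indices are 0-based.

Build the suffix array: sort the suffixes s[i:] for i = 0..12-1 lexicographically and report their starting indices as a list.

[6, 10, 1, 3, 8, 11, 7, 5, 9, 0, 2, 4]

rank→(start, suffix):
  0 → (6, 'adcebd')
  1 → (10, 'bd')
  2 → (1, 'bebeeadcebd')
  3 → (3, 'beeadcebd')
  4 → (8, 'cebd')
  5 → (11, 'd')
  6 → (7, 'dcebd')
  7 → (5, 'eadcebd')
  8 → (9, 'ebd')
  9 → (0, 'ebebeeadcebd')
  10 → (2, 'ebeeadcebd')
  11 → (4, 'eeadcebd')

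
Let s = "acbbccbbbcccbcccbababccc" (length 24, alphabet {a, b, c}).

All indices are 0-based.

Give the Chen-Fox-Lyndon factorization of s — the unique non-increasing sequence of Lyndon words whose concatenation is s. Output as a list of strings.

["acbbccbbbcccbcccb", "ababccc"]

emit factor 1: 'acbbccbbbcccbcccb' (i=0, period=17)
emit factor 2: 'ababccc' (i=17, period=7)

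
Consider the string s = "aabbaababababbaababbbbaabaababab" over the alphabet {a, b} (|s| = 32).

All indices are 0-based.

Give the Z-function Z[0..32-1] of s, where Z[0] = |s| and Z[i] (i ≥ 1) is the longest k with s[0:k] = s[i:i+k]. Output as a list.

Z[0]=32
i=1: fresh scan; Z[1]=1 scan→box=[1,2)
i=2: fresh scan; Z[2]=0
i=3: fresh scan; Z[3]=0
i=4: fresh scan; Z[4]=3 scan→box=[4,7)
i=5: min(r-i=2, Z[1]=1)=1; Z[5]=1
i=6: min(r-i=1, Z[2]=0)=0; Z[6]=0
i=7: fresh scan; Z[7]=1 scan→box=[7,8)
i=8: fresh scan; Z[8]=0
i=9: fresh scan; Z[9]=1 scan→box=[9,10)
i=10: fresh scan; Z[10]=0
i=11: fresh scan; Z[11]=1 scan→box=[11,12)
i=12: fresh scan; Z[12]=0
i=13: fresh scan; Z[13]=0
i=14: fresh scan; Z[14]=3 scan→box=[14,17)
i=15: min(r-i=2, Z[1]=1)=1; Z[15]=1
i=16: min(r-i=1, Z[2]=0)=0; Z[16]=0
i=17: fresh scan; Z[17]=1 scan→box=[17,18)
i=18: fresh scan; Z[18]=0
i=19: fresh scan; Z[19]=0
i=20: fresh scan; Z[20]=0
i=21: fresh scan; Z[21]=0
i=22: fresh scan; Z[22]=3 scan→box=[22,25)
i=23: min(r-i=2, Z[1]=1)=1; Z[23]=1
i=24: min(r-i=1, Z[2]=0)=0; Z[24]=0
i=25: fresh scan; Z[25]=3 scan→box=[25,28)
i=26: min(r-i=2, Z[1]=1)=1; Z[26]=1
i=27: min(r-i=1, Z[2]=0)=0; Z[27]=0
i=28: fresh scan; Z[28]=1 scan→box=[28,29)
i=29: fresh scan; Z[29]=0
i=30: fresh scan; Z[30]=1 scan→box=[30,31)
i=31: fresh scan; Z[31]=0

[32, 1, 0, 0, 3, 1, 0, 1, 0, 1, 0, 1, 0, 0, 3, 1, 0, 1, 0, 0, 0, 0, 3, 1, 0, 3, 1, 0, 1, 0, 1, 0]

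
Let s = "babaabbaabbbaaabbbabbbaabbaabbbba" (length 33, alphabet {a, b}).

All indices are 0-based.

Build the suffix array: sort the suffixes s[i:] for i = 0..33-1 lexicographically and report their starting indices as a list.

[32, 12, 3, 22, 7, 13, 26, 1, 4, 23, 8, 18, 14, 27, 31, 11, 2, 21, 6, 25, 0, 17, 30, 10, 20, 5, 24, 16, 29, 9, 19, 15, 28]

rank | idx | suffix
   0 |  32 | a
   1 |  12 | aaabbbabbbaabbaabbbba
   2 |   3 | aabbaabbbaaabbbabbbaabbaabbbba
   3 |  22 | aabbaabbbba
   4 |   7 | aabbbaaabbbabbbaabbaabbbba
   5 |  13 | aabbbabbbaabbaabbbba
   6 |  26 | aabbbba
   7 |   1 | abaabbaabbbaaabbbabbbaabbaabbbba
   8 |   4 | abbaabbbaaabbbabbbaabbaabbbba
   9 |  23 | abbaabbbba
  10 |   8 | abbbaaabbbabbbaabbaabbbba
  11 |  18 | abbbaabbaabbbba
  12 |  14 | abbbabbbaabbaabbbba
  13 |  27 | abbbba
  14 |  31 | ba
  15 |  11 | baaabbbabbbaabbaabbbba
  16 |   2 | baabbaabbbaaabbbabbbaabbaabbbba
  17 |  21 | baabbaabbbba
  18 |   6 | baabbbaaabbbabbbaabbaabbbba
  19 |  25 | baabbbba
  20 |   0 | babaabbaabbbaaabbbabbbaabbaabbbba
  21 |  17 | babbbaabbaabbbba
  22 |  30 | bba
  23 |  10 | bbaaabbbabbbaabbaabbbba
  24 |  20 | bbaabbaabbbba
  25 |   5 | bbaabbbaaabbbabbbaabbaabbbba
  26 |  24 | bbaabbbba
  27 |  16 | bbabbbaabbaabbbba
  28 |  29 | bbba
  29 |   9 | bbbaaabbbabbbaabbaabbbba
  30 |  19 | bbbaabbaabbbba
  31 |  15 | bbbabbbaabbaabbbba
  32 |  28 | bbbba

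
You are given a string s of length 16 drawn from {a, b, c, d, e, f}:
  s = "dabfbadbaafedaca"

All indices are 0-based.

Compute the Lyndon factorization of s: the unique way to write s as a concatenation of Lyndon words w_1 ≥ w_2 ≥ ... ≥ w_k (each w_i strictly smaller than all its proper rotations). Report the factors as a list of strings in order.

["d", "abfbadb", "aafedac", "a"]

emit factor 1: 'd' (i=0, period=1)
emit factor 2: 'abfbadb' (i=1, period=7)
emit factor 3: 'aafedac' (i=8, period=7)
emit factor 4: 'a' (i=15, period=1)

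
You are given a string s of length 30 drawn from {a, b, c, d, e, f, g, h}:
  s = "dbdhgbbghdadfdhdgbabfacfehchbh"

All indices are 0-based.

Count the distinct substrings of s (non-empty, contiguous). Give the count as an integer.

440

rank→(start, suffix):
  0 → (18, 'abfacfehchbh')
  1 → (21, 'acfehchbh')
  2 → (10, 'adfdhdgbabfacfehchbh')
  3 → (17, 'babfacfehchbh')
  4 → (5, 'bbghdadfdhdgbabfacfehchbh')
  5 → (1, 'bdhgbbghdadfdhdgbabfacfehchbh')
  6 → (19, 'bfacfehchbh')
  7 → (6, 'bghdadfdhdgbabfacfehchbh')
  8 → (28, 'bh')
  9 → (22, 'cfehchbh')
  10 → (26, 'chbh')
  11 → (9, 'dadfdhdgbabfacfehchbh')
  12 → (0, 'dbdhgbbghdadfdhdgbabfacfehchbh')
  13 → (11, 'dfdhdgbabfacfehchbh')
  14 → (15, 'dgbabfacfehchbh')
  15 → (13, 'dhdgbabfacfehchbh')
  16 → (2, 'dhgbbghdadfdhdgbabfacfehchbh')
  17 → (24, 'ehchbh')
  18 → (20, 'facfehchbh')
  19 → (12, 'fdhdgbabfacfehchbh')
  20 → (23, 'fehchbh')
  21 → (16, 'gbabfacfehchbh')
  22 → (4, 'gbbghdadfdhdgbabfacfehchbh')
  23 → (7, 'ghdadfdhdgbabfacfehchbh')
  24 → (29, 'h')
  25 → (27, 'hbh')
  26 → (25, 'hchbh')
  27 → (8, 'hdadfdhdgbabfacfehchbh')
  28 → (14, 'hdgbabfacfehchbh')
  29 → (3, 'hgbbghdadfdhdgbabfacfehchbh')

SA = [18, 21, 10, 17, 5, 1, 19, 6, 28, 22, 26, 9, 0, 11, 15, 13, 2, 24, 20, 12, 23, 16, 4, 7, 29, 27, 25, 8, 14, 3]
i: (SA[i-1],SA[i]) lcp shared
  1: (18,21) 1 'a'
  2: (21,10) 1 'a'
  3: (10,17) 0 ''
  4: (17,5) 1 'b'
  5: (5,1) 1 'b'
  6: (1,19) 1 'b'
  7: (19,6) 1 'b'
  8: (6,28) 1 'b'
  9: (28,22) 0 ''
  10: (22,26) 1 'c'
  11: (26,9) 0 ''
  12: (9,0) 1 'd'
  13: (0,11) 1 'd'
  14: (11,15) 1 'd'
  15: (15,13) 1 'd'
  16: (13,2) 2 'dh'
  17: (2,24) 0 ''
  18: (24,20) 0 ''
  19: (20,12) 1 'f'
  20: (12,23) 1 'f'
  21: (23,16) 0 ''
  22: (16,4) 2 'gb'
  23: (4,7) 1 'g'
  24: (7,29) 0 ''
  25: (29,27) 1 'h'
  26: (27,25) 1 'h'
  27: (25,8) 1 'h'
  28: (8,14) 2 'hd'
  29: (14,3) 1 'h'

n(n+1)/2 = 30·31/2 = 465
Σ LCP = 0 + 1 + 1 + 0 + 1 + 1 + 1 + 1 + 1 + 0 + 1 + 0 + 1 + 1 + 1 + 1 + 2 + 0 + 0 + 1 + 1 + 0 + 2 + 1 + 0 + 1 + 1 + 1 + 2 + 1 = 25
distinct = 465 − 25 = 440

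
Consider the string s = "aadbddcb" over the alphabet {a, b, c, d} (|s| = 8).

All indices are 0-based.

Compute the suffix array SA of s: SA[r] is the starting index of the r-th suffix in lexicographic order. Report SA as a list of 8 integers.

[0, 1, 7, 3, 6, 2, 5, 4]

rank | idx | suffix
   0 |   0 | aadbddcb
   1 |   1 | adbddcb
   2 |   7 | b
   3 |   3 | bddcb
   4 |   6 | cb
   5 |   2 | dbddcb
   6 |   5 | dcb
   7 |   4 | ddcb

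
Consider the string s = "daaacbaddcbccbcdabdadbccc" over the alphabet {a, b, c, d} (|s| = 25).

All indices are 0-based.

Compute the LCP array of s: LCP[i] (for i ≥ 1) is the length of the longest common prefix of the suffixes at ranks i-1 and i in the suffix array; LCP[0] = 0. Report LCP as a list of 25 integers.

[0, 2, 1, 1, 1, 2, 0, 1, 3, 2, 1, 0, 1, 2, 3, 1, 2, 2, 1, 0, 2, 2, 1, 1, 1]

sorted suffixes:
  #0 SA[0]=1  'aaacbaddcbccbcdabdadbccc'
  #1 SA[1]=2  'aacbaddcbccbcdabdadbccc'
  #2 SA[2]=16  'abdadbccc'
  #3 SA[3]=3  'acbaddcbccbcdabdadbccc'
  #4 SA[4]=19  'adbccc'
  #5 SA[5]=6  'addcbccbcdabdadbccc'
  #6 SA[6]=5  'baddcbccbcdabdadbccc'
  #7 SA[7]=10  'bccbcdabdadbccc'
  #8 SA[8]=21  'bccc'
  #9 SA[9]=13  'bcdabdadbccc'
  #10 SA[10]=17  'bdadbccc'
  #11 SA[11]=24  'c'
  #12 SA[12]=4  'cbaddcbccbcdabdadbccc'
  #13 SA[13]=9  'cbccbcdabdadbccc'
  #14 SA[14]=12  'cbcdabdadbccc'
  #15 SA[15]=23  'cc'
  #16 SA[16]=11  'ccbcdabdadbccc'
  #17 SA[17]=22  'ccc'
  #18 SA[18]=14  'cdabdadbccc'
  #19 SA[19]=0  'daaacbaddcbccbcdabdadbccc'
  #20 SA[20]=15  'dabdadbccc'
  #21 SA[21]=18  'dadbccc'
  #22 SA[22]=20  'dbccc'
  #23 SA[23]=8  'dcbccbcdabdadbccc'
  #24 SA[24]=7  'ddcbccbcdabdadbccc'

SA = [1, 2, 16, 3, 19, 6, 5, 10, 21, 13, 17, 24, 4, 9, 12, 23, 11, 22, 14, 0, 15, 18, 20, 8, 7]
[i] adj suffixes → lcp
  [1] 1/2 → 2 ('aa')
  [2] 2/16 → 1 ('a')
  [3] 16/3 → 1 ('a')
  [4] 3/19 → 1 ('a')
  [5] 19/6 → 2 ('ad')
  [6] 6/5 → 0 ('')
  [7] 5/10 → 1 ('b')
  [8] 10/21 → 3 ('bcc')
  [9] 21/13 → 2 ('bc')
  [10] 13/17 → 1 ('b')
  [11] 17/24 → 0 ('')
  [12] 24/4 → 1 ('c')
  [13] 4/9 → 2 ('cb')
  [14] 9/12 → 3 ('cbc')
  [15] 12/23 → 1 ('c')
  [16] 23/11 → 2 ('cc')
  [17] 11/22 → 2 ('cc')
  [18] 22/14 → 1 ('c')
  [19] 14/0 → 0 ('')
  [20] 0/15 → 2 ('da')
  [21] 15/18 → 2 ('da')
  [22] 18/20 → 1 ('d')
  [23] 20/8 → 1 ('d')
  [24] 8/7 → 1 ('d')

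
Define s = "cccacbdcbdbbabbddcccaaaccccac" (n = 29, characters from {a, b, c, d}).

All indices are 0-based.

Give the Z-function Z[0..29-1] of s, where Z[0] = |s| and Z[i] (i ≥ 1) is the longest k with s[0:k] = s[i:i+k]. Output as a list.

Z[0]=29
i=1: outside box; Z[1]=2 extend→box=[1,3)
i=2: min(r-i=1, Z[1]=2)=1; Z[2]=1
i=3: outside box; Z[3]=0
i=4: outside box; Z[4]=1 extend→box=[4,5)
i=5: outside box; Z[5]=0
i=6: outside box; Z[6]=0
i=7: outside box; Z[7]=1 extend→box=[7,8)
i=8: outside box; Z[8]=0
i=9: outside box; Z[9]=0
i=10: outside box; Z[10]=0
i=11: outside box; Z[11]=0
i=12: outside box; Z[12]=0
i=13: outside box; Z[13]=0
i=14: outside box; Z[14]=0
i=15: outside box; Z[15]=0
i=16: outside box; Z[16]=0
i=17: outside box; Z[17]=4 extend→box=[17,21)
i=18: min(r-i=3, Z[1]=2)=2; Z[18]=2
i=19: min(r-i=2, Z[2]=1)=1; Z[19]=1
i=20: min(r-i=1, Z[3]=0)=0; Z[20]=0
i=21: outside box; Z[21]=0
i=22: outside box; Z[22]=0
i=23: outside box; Z[23]=3 extend→box=[23,26)
i=24: min(r-i=2, Z[1]=2)=2; Z[24]=5 extend→box=[24,29)
i=25: min(r-i=4, Z[1]=2)=2; Z[25]=2
i=26: min(r-i=3, Z[2]=1)=1; Z[26]=1
i=27: min(r-i=2, Z[3]=0)=0; Z[27]=0
i=28: min(r-i=1, Z[4]=1)=1; Z[28]=1

[29, 2, 1, 0, 1, 0, 0, 1, 0, 0, 0, 0, 0, 0, 0, 0, 0, 4, 2, 1, 0, 0, 0, 3, 5, 2, 1, 0, 1]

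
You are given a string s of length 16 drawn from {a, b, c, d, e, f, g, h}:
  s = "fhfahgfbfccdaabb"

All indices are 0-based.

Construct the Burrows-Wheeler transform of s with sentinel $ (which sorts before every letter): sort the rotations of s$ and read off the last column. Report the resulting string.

bdafbaffcchgb$hfa

rank  rotation           last
    0  $fhfahgfbfccdaabb  b
    1  aabb$fhfahgfbfccd  d
    2  abb$fhfahgfbfccda  a
    3  ahgfbfccdaabb$fhf  f
    4  b$fhfahgfbfccdaab  b
    5  bb$fhfahgfbfccdaa  a
    6  bfccdaabb$fhfahgf  f
    7  ccdaabb$fhfahgfbf  f
    8  cdaabb$fhfahgfbfc  c
    9  daabb$fhfahgfbfcc  c
   10  fahgfbfccdaabb$fh  h
   11  fbfccdaabb$fhfahg  g
   12  fccdaabb$fhfahgfb  b
   13  fhfahgfbfccdaabb$  $
   14  gfbfccdaabb$fhfah  h
   15  hfahgfbfccdaabb$f  f
   16  hgfbfccdaabb$fhfa  a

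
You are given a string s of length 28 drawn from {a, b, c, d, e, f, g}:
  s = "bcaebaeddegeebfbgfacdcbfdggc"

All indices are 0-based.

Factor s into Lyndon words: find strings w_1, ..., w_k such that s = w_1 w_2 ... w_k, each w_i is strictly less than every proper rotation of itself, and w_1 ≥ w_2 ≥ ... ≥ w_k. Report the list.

["bc", "aebaeddegeebfbgf", "acdcbfdggc"]

emit factor 1: 'bc' (i=0, period=2)
emit factor 2: 'aebaeddegeebfbgf' (i=2, period=16)
emit factor 3: 'acdcbfdggc' (i=18, period=10)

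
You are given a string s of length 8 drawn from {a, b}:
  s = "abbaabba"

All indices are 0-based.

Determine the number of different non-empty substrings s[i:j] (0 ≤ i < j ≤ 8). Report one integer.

24

sorted suffixes:
  #0 SA[0]=7  'a'
  #1 SA[1]=3  'aabba'
  #2 SA[2]=4  'abba'
  #3 SA[3]=0  'abbaabba'
  #4 SA[4]=6  'ba'
  #5 SA[5]=2  'baabba'
  #6 SA[6]=5  'bba'
  #7 SA[7]=1  'bbaabba'

SA = [7, 3, 4, 0, 6, 2, 5, 1]
rank  pair      lcp
   1  s[7:],s[3:]  1  'a'
   2  s[3:],s[4:]  1  'a'
   3  s[4:],s[0:]  4  'abba'
   4  s[0:],s[6:]  0  ''
   5  s[6:],s[2:]  2  'ba'
   6  s[2:],s[5:]  1  'b'
   7  s[5:],s[1:]  3  'bba'

n(n+1)/2 = 8·9/2 = 36
Σ LCP = 0 + 1 + 1 + 4 + 0 + 2 + 1 + 3 = 12
distinct = 36 − 12 = 24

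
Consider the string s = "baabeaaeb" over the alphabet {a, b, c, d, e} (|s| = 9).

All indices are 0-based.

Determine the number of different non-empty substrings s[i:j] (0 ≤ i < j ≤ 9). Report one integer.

38

rank | idx | suffix
   0 |   1 | aabeaaeb
   1 |   5 | aaeb
   2 |   2 | abeaaeb
   3 |   6 | aeb
   4 |   8 | b
   5 |   0 | baabeaaeb
   6 |   3 | beaaeb
   7 |   4 | eaaeb
   8 |   7 | eb

SA = [1, 5, 2, 6, 8, 0, 3, 4, 7]
rank  pair      lcp
   1  s[1:],s[5:]  2  'aa'
   2  s[5:],s[2:]  1  'a'
   3  s[2:],s[6:]  1  'a'
   4  s[6:],s[8:]  0  ''
   5  s[8:],s[0:]  1  'b'
   6  s[0:],s[3:]  1  'b'
   7  s[3:],s[4:]  0  ''
   8  s[4:],s[7:]  1  'e'

n(n+1)/2 = 9·10/2 = 45
Σ LCP = 0 + 2 + 1 + 1 + 0 + 1 + 1 + 0 + 1 = 7
distinct = 45 − 7 = 38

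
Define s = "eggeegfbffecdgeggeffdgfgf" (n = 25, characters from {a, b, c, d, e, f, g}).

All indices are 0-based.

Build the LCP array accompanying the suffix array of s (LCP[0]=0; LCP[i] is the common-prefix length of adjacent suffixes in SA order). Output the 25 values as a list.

rank | idx | suffix
   0 |   7 | bffecdgeggeffdgfgf
   1 |  11 | cdgeggeffdgfgf
   2 |  12 | dgeggeffdgfgf
   3 |  20 | dgfgf
   4 |  10 | ecdgeggeffdgfgf
   5 |   3 | eegfbffecdgeggeffdgfgf
   6 |  17 | effdgfgf
   7 |   4 | egfbffecdgeggeffdgfgf
   8 |   0 | eggeegfbffecdgeggeffdgfgf
   9 |  14 | eggeffdgfgf
  10 |  24 | f
  11 |   6 | fbffecdgeggeffdgfgf
  12 |  19 | fdgfgf
  13 |   9 | fecdgeggeffdgfgf
  14 |  18 | ffdgfgf
  15 |   8 | ffecdgeggeffdgfgf
  16 |  22 | fgf
  17 |   2 | geegfbffecdgeggeffdgfgf
  18 |  16 | geffdgfgf
  19 |  13 | geggeffdgfgf
  20 |  23 | gf
  21 |   5 | gfbffecdgeggeffdgfgf
  22 |  21 | gfgf
  23 |   1 | ggeegfbffecdgeggeffdgfgf
  24 |  15 | ggeffdgfgf

SA = [7, 11, 12, 20, 10, 3, 17, 4, 0, 14, 24, 6, 19, 9, 18, 8, 22, 2, 16, 13, 23, 5, 21, 1, 15]
[i] adj suffixes → lcp
  [1] 7/11 → 0 ('')
  [2] 11/12 → 0 ('')
  [3] 12/20 → 2 ('dg')
  [4] 20/10 → 0 ('')
  [5] 10/3 → 1 ('e')
  [6] 3/17 → 1 ('e')
  [7] 17/4 → 1 ('e')
  [8] 4/0 → 2 ('eg')
  [9] 0/14 → 4 ('egge')
  [10] 14/24 → 0 ('')
  [11] 24/6 → 1 ('f')
  [12] 6/19 → 1 ('f')
  [13] 19/9 → 1 ('f')
  [14] 9/18 → 1 ('f')
  [15] 18/8 → 2 ('ff')
  [16] 8/22 → 1 ('f')
  [17] 22/2 → 0 ('')
  [18] 2/16 → 2 ('ge')
  [19] 16/13 → 2 ('ge')
  [20] 13/23 → 1 ('g')
  [21] 23/5 → 2 ('gf')
  [22] 5/21 → 2 ('gf')
  [23] 21/1 → 1 ('g')
  [24] 1/15 → 3 ('gge')

[0, 0, 0, 2, 0, 1, 1, 1, 2, 4, 0, 1, 1, 1, 1, 2, 1, 0, 2, 2, 1, 2, 2, 1, 3]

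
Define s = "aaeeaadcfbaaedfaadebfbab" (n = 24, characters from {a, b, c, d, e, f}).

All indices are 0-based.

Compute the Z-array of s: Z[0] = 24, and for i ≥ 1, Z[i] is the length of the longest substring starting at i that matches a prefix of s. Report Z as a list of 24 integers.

[24, 1, 0, 0, 2, 1, 0, 0, 0, 0, 3, 1, 0, 0, 0, 2, 1, 0, 0, 0, 0, 0, 1, 0]

Z[0]=24
i=1: i≥r, start 0; Z[1]=1 extend→box=[1,2)
i=2: i≥r, start 0; Z[2]=0
i=3: i≥r, start 0; Z[3]=0
i=4: i≥r, start 0; Z[4]=2 extend→box=[4,6)
i=5: min(r-i=1, Z[1]=1)=1; Z[5]=1
i=6: i≥r, start 0; Z[6]=0
i=7: i≥r, start 0; Z[7]=0
i=8: i≥r, start 0; Z[8]=0
i=9: i≥r, start 0; Z[9]=0
i=10: i≥r, start 0; Z[10]=3 extend→box=[10,13)
i=11: min(r-i=2, Z[1]=1)=1; Z[11]=1
i=12: min(r-i=1, Z[2]=0)=0; Z[12]=0
i=13: i≥r, start 0; Z[13]=0
i=14: i≥r, start 0; Z[14]=0
i=15: i≥r, start 0; Z[15]=2 extend→box=[15,17)
i=16: min(r-i=1, Z[1]=1)=1; Z[16]=1
i=17: i≥r, start 0; Z[17]=0
i=18: i≥r, start 0; Z[18]=0
i=19: i≥r, start 0; Z[19]=0
i=20: i≥r, start 0; Z[20]=0
i=21: i≥r, start 0; Z[21]=0
i=22: i≥r, start 0; Z[22]=1 extend→box=[22,23)
i=23: i≥r, start 0; Z[23]=0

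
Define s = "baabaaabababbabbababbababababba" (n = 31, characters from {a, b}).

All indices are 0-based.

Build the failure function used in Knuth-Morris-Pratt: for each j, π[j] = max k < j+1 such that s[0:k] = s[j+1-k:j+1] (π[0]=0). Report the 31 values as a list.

[0, 0, 0, 1, 2, 3, 0, 1, 2, 1, 2, 1, 1, 2, 1, 1, 2, 1, 2, 1, 1, 2, 1, 2, 1, 2, 1, 2, 1, 1, 2]

π[0] = 0
j=1 s[j]='a': π[1]=0 (border '')
j=2 s[j]='a': π[2]=0 (border '')
j=3 s[j]='b': π[3]=1 (border 'b')
j=4 s[j]='a': π[4]=2 (border 'ba')
j=5 s[j]='a': π[5]=3 (border 'baa')
j=6 s[j]='a': k: 3→0; π[6]=0 (border '')
j=7 s[j]='b': π[7]=1 (border 'b')
j=8 s[j]='a': π[8]=2 (border 'ba')
j=9 s[j]='b': k: 2→0; π[9]=1 (border 'b')
j=10 s[j]='a': π[10]=2 (border 'ba')
j=11 s[j]='b': k: 2→0; π[11]=1 (border 'b')
j=12 s[j]='b': k: 1→0; π[12]=1 (border 'b')
j=13 s[j]='a': π[13]=2 (border 'ba')
j=14 s[j]='b': k: 2→0; π[14]=1 (border 'b')
j=15 s[j]='b': k: 1→0; π[15]=1 (border 'b')
j=16 s[j]='a': π[16]=2 (border 'ba')
j=17 s[j]='b': k: 2→0; π[17]=1 (border 'b')
j=18 s[j]='a': π[18]=2 (border 'ba')
j=19 s[j]='b': k: 2→0; π[19]=1 (border 'b')
j=20 s[j]='b': k: 1→0; π[20]=1 (border 'b')
j=21 s[j]='a': π[21]=2 (border 'ba')
j=22 s[j]='b': k: 2→0; π[22]=1 (border 'b')
j=23 s[j]='a': π[23]=2 (border 'ba')
j=24 s[j]='b': k: 2→0; π[24]=1 (border 'b')
j=25 s[j]='a': π[25]=2 (border 'ba')
j=26 s[j]='b': k: 2→0; π[26]=1 (border 'b')
j=27 s[j]='a': π[27]=2 (border 'ba')
j=28 s[j]='b': k: 2→0; π[28]=1 (border 'b')
j=29 s[j]='b': k: 1→0; π[29]=1 (border 'b')
j=30 s[j]='a': π[30]=2 (border 'ba')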